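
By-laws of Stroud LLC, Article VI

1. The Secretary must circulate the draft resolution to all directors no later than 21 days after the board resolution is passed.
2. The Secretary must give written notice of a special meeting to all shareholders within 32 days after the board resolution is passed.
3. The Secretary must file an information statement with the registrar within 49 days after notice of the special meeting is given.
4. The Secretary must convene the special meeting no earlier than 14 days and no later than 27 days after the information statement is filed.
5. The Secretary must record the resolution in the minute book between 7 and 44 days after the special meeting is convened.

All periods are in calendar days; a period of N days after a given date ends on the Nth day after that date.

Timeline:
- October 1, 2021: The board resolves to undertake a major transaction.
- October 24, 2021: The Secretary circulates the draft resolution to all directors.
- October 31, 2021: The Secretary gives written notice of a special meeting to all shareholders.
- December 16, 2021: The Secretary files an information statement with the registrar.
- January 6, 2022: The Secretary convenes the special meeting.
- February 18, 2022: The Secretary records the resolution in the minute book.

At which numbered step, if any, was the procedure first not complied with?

Step 1 — counting 21 days from October 1, 2021 (when the board resolution is passed) gives a deadline of October 22, 2021; done October 24, 2021 — 2 days late.
No need to go further; step 1 was not satisfied.

Step 1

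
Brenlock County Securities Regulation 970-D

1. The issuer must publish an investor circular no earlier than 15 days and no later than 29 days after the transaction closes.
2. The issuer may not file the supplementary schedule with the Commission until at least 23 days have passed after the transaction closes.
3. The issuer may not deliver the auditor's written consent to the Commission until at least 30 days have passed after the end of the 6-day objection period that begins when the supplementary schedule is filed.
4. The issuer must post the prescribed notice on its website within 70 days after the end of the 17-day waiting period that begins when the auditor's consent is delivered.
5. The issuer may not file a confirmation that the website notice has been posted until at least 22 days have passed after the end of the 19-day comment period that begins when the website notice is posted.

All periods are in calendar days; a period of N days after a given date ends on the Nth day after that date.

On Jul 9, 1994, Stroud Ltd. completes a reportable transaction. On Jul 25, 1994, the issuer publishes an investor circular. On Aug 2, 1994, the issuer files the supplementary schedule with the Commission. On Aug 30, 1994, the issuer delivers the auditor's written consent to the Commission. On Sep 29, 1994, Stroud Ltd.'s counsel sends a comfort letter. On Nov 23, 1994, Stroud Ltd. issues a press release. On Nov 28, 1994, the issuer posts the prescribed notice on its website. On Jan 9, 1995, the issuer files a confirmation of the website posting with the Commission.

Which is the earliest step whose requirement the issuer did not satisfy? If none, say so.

Step 3

Step 1 — 15 and 29 days from Jul 9, 1994 (when the transaction closes) are Jul 24, 1994 and Aug 7, 1994 respectively; done Jul 25, 1994, which is between those dates.
Step 2 — must wait 23 days from Jul 9, 1994 (when the transaction closes), so not before Aug 1, 1994; done Aug 2, 1994, after the minimum wait.
Step 3 — must wait 30 days from Aug 8, 1994 (end of the 6-day objection period, which began when the supplementary schedule is filed on Aug 2, 1994), so not before Sep 7, 1994; done Aug 30, 1994 — 8 days too early.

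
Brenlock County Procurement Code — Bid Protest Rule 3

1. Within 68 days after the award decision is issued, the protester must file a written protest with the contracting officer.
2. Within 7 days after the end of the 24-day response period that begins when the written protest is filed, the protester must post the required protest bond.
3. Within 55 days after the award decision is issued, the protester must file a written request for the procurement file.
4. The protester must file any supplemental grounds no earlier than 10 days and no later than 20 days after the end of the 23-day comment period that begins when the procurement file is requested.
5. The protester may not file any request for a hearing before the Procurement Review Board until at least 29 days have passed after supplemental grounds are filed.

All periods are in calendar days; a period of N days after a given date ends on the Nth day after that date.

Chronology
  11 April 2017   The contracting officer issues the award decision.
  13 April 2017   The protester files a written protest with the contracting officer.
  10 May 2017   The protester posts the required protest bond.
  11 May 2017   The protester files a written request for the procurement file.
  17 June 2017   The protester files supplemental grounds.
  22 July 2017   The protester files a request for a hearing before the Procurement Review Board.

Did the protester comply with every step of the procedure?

Step 1: 68 days after 11 April 2017 (when the award decision is issued) is 18 June 2017; done 13 April 2017 — timely.
Step 2: 7 days after 7 May 2017 (end of the 24-day response period, which began when the written protest is filed on 13 April 2017) is 14 May 2017; 10 May 2017 is within that limit.
Step 3: 55 days after 11 April 2017 (when the award decision is issued) is 5 June 2017; done 11 May 2017 — timely.
Step 4: the window is 10–20 days after 3 June 2017 (end of the 23-day comment period, which began when the procurement file is requested on 11 May 2017), so 13 June 2017 through 23 June 2017; done 17 June 2017 — within the window.
Step 5: the earliest permitted date is 29 days after 17 June 2017 (when supplemental grounds are filed), i.e. 16 July 2017; done 22 July 2017, after the minimum wait.

Yes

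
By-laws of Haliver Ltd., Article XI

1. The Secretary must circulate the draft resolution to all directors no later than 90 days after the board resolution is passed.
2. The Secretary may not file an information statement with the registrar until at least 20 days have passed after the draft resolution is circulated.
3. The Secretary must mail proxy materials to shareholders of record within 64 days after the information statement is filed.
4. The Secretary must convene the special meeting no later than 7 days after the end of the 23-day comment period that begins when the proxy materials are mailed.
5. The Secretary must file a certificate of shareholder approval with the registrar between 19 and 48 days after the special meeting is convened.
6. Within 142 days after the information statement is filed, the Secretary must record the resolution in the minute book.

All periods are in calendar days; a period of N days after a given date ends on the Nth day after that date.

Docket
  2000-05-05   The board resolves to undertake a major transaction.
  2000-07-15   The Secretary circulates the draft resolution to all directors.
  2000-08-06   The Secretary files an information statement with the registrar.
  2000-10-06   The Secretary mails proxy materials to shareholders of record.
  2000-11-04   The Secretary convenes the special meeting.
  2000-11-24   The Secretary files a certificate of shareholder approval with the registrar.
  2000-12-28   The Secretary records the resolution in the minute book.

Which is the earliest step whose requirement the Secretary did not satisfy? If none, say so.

Step 1 — counting 90 days from 2000-05-05 (when the board resolution is passed) gives a deadline of 2000-08-03; done 2000-07-15 — timely.
Step 2 — must wait 20 days from 2000-07-15 (when the draft resolution is circulated), so not before 2000-08-04; 2000-08-06 is on or after that date.
Step 3 — counting 64 days from 2000-08-06 (when the information statement is filed) gives a deadline of 2000-10-09; done 2000-10-06 — timely.
Step 4 — counting 7 days from 2000-10-29 (end of the 23-day comment period, which began when the proxy materials are mailed on 2000-10-06) gives a deadline of 2000-11-05; done 2000-11-04 — timely.
Step 5 — 19 and 48 days from 2000-11-04 (when the special meeting is convened) are 2000-11-23 and 2000-12-22 respectively; 2000-11-24 falls inside that range.
Step 6 — counting 142 days from 2000-08-06 (when the information statement is filed) gives a deadline of 2000-12-26; 2000-12-28 misses that deadline by 2 days.
No need to go further; step 6 was not satisfied.

Step 6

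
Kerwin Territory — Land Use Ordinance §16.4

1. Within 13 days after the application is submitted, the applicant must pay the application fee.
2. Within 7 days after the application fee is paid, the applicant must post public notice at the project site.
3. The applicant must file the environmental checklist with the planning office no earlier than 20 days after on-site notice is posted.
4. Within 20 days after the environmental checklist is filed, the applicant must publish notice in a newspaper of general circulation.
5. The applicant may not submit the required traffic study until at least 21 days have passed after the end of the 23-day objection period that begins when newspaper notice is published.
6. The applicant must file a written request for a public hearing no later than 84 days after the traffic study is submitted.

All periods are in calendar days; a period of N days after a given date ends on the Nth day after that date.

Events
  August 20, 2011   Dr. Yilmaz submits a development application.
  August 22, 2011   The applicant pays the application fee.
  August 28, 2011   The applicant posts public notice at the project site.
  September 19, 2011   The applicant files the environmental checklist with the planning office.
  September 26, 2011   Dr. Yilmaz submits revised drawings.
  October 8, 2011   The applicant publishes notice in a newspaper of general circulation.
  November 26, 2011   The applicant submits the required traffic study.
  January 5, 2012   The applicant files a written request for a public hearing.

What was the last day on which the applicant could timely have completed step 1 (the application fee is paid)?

September 2, 2011

Step 1 runs from August 20, 2011, when the application is submitted. 13 days after August 20, 2011 is September 2, 2011.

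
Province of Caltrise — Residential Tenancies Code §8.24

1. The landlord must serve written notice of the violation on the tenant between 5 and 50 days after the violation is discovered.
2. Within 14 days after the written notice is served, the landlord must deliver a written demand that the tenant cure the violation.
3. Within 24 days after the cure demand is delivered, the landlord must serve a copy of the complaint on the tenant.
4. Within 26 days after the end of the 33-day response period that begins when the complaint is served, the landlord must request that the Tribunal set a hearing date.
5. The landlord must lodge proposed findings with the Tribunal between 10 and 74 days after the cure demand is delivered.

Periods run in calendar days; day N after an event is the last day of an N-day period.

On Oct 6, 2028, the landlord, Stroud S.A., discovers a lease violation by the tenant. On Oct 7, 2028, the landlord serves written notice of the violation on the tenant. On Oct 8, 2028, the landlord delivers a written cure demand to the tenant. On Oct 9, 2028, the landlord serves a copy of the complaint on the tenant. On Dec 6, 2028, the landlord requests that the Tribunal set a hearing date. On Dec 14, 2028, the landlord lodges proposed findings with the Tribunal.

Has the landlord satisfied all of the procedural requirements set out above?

(1) the permitted window runs from Oct 6, 2028 + 5 = Oct 11, 2028 to Oct 6, 2028 + 50 = Nov 25, 2028; done Oct 7, 2028 — 4 days before the window opened.

No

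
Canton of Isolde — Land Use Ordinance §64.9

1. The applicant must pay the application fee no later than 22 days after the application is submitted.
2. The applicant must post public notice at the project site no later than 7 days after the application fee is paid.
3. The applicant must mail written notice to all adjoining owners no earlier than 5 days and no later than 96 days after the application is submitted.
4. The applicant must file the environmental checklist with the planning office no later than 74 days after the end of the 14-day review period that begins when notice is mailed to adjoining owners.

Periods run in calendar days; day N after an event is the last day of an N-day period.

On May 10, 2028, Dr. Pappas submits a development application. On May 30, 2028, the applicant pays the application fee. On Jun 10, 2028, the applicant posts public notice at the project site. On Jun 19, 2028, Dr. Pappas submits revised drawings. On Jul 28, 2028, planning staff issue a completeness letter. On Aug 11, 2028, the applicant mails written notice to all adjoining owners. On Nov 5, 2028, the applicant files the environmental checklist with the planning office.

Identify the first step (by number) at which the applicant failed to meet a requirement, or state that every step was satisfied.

Step 2

Step 1: 22 days after May 10, 2028 (when the application is submitted) is Jun 1, 2028; done May 30, 2028 — timely.
Step 2: 7 days after May 30, 2028 (when the application fee is paid) is Jun 6, 2028; done Jun 10, 2028 — 4 days late.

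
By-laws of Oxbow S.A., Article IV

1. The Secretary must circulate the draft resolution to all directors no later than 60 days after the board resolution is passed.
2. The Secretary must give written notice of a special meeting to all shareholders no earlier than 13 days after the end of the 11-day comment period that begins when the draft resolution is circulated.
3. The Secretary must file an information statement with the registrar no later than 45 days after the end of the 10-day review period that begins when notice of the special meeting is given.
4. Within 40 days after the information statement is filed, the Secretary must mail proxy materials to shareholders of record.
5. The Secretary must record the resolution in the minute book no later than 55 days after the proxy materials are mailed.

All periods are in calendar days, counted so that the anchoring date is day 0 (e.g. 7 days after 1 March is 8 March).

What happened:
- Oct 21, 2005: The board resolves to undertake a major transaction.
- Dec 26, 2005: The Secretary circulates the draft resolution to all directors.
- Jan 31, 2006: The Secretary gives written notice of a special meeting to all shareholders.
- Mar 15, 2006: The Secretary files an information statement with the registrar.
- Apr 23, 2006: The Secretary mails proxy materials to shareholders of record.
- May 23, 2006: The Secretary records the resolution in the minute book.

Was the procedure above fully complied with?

Step 1 — counting 60 days from Oct 21, 2005 (when the board resolution is passed) gives a deadline of Dec 20, 2005; not done until Dec 26, 2005, 6 days after the deadline.
That is the first point of non-compliance.

No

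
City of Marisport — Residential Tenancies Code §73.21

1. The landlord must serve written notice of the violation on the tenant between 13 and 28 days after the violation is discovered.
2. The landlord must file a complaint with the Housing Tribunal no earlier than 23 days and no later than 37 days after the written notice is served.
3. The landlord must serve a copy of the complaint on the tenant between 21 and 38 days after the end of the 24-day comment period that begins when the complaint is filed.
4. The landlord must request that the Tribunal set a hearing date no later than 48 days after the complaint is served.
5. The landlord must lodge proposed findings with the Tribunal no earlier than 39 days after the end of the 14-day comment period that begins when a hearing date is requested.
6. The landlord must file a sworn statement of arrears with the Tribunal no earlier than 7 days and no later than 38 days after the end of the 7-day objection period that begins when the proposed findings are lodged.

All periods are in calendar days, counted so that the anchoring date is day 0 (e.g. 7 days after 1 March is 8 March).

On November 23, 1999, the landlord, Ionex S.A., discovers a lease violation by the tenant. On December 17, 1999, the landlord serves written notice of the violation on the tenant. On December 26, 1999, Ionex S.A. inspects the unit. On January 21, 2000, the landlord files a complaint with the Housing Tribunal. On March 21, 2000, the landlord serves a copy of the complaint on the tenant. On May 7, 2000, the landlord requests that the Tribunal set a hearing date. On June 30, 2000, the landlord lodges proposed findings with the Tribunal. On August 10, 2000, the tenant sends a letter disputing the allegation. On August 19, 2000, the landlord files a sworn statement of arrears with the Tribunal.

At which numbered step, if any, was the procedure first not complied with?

Step 6

Step 1 — 13 and 28 days from November 23, 1999 (when the violation is discovered) are December 6, 1999 and December 21, 1999 respectively; done December 17, 1999, which is between those dates.
Step 2 — 23 and 37 days from December 17, 1999 (when the written notice is served) are January 9, 2000 and January 23, 2000 respectively; done January 21, 2000 — within the window.
Step 3 — 21 and 38 days from February 14, 2000 (end of the 24-day comment period, which began when the complaint is filed on January 21, 2000) are March 6, 2000 and March 23, 2000 respectively; done March 21, 2000, which is between those dates.
Step 4 — counting 48 days from March 21, 2000 (when the complaint is served) gives a deadline of May 8, 2000; completed May 7, 2000, before the deadline.
Step 5 — must wait 39 days from May 21, 2000 (end of the 14-day comment period, which began when a hearing date is requested on May 7, 2000), so not before June 29, 2000; done June 30, 2000 — permitted.
Step 6 — 7 and 38 days from July 7, 2000 (end of the 7-day objection period, which began when the proposed findings are lodged on June 30, 2000) are July 14, 2000 and August 14, 2000 respectively; done August 19, 2000 — 5 days after the window closed.
No need to go further; step 6 was not satisfied.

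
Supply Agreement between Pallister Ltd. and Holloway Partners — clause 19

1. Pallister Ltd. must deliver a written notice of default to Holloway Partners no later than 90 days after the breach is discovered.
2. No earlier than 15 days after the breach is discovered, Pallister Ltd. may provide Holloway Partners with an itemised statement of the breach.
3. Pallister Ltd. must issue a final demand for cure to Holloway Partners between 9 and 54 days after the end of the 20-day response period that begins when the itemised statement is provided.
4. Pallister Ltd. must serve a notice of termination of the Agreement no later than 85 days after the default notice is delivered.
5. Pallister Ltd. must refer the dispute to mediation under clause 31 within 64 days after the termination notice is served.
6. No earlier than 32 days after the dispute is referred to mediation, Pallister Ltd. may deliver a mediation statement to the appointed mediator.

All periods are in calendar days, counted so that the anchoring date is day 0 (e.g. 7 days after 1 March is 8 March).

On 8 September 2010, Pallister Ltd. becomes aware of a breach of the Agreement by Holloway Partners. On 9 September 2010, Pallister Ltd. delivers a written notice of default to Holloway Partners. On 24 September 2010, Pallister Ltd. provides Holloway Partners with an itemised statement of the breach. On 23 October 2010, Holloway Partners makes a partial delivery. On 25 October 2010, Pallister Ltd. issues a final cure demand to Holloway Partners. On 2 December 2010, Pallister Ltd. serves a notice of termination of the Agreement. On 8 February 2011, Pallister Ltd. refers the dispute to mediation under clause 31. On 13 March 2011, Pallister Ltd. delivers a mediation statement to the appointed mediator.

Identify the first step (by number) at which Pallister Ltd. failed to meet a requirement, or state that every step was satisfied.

Step 1: 90 days after 8 September 2010 (when the breach is discovered) is 7 December 2010; 9 September 2010 is within that limit.
Step 2: the earliest permitted date is 15 days after 8 September 2010 (when the breach is discovered), i.e. 23 September 2010; done 24 September 2010, after the minimum wait.
Step 3: the window is 9–54 days after 14 October 2010 (end of the 20-day response period, which began when the itemised statement is provided on 24 September 2010), so 23 October 2010 through 7 December 2010; done 25 October 2010 — within the window.
Step 4: 85 days after 9 September 2010 (when the default notice is delivered) is 3 December 2010; done 2 December 2010 — timely.
Step 5: 64 days after 2 December 2010 (when the termination notice is served) is 4 February 2011; done 8 February 2011 — 4 days late.

Step 5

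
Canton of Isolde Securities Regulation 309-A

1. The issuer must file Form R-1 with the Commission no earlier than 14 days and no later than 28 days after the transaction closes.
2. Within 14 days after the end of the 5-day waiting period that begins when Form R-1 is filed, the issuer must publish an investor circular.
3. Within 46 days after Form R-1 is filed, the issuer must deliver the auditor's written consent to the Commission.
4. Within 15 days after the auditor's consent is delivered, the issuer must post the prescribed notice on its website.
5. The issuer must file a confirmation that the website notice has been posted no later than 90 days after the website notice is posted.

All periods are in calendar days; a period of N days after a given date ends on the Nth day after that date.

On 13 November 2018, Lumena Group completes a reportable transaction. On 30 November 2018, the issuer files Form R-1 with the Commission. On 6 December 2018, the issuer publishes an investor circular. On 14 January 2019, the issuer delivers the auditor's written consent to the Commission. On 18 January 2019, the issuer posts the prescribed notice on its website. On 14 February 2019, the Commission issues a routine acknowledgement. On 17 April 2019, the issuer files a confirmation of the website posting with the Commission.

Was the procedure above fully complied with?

Yes

Step 1 — 14 and 28 days from 13 November 2018 (when the transaction closes) are 27 November 2018 and 11 December 2018 respectively; done 30 November 2018 — within the window.
Step 2 — counting 14 days from 5 December 2018 (end of the 5-day waiting period, which began when Form R-1 is filed on 30 November 2018) gives a deadline of 19 December 2018; done 6 December 2018 — timely.
Step 3 — counting 46 days from 30 November 2018 (when Form R-1 is filed) gives a deadline of 15 January 2019; completed 14 January 2019, before the deadline.
Step 4 — counting 15 days from 14 January 2019 (when the auditor's consent is delivered) gives a deadline of 29 January 2019; done 18 January 2019 — timely.
Step 5 — counting 90 days from 18 January 2019 (when the website notice is posted) gives a deadline of 18 April 2019; done 17 April 2019 — timely.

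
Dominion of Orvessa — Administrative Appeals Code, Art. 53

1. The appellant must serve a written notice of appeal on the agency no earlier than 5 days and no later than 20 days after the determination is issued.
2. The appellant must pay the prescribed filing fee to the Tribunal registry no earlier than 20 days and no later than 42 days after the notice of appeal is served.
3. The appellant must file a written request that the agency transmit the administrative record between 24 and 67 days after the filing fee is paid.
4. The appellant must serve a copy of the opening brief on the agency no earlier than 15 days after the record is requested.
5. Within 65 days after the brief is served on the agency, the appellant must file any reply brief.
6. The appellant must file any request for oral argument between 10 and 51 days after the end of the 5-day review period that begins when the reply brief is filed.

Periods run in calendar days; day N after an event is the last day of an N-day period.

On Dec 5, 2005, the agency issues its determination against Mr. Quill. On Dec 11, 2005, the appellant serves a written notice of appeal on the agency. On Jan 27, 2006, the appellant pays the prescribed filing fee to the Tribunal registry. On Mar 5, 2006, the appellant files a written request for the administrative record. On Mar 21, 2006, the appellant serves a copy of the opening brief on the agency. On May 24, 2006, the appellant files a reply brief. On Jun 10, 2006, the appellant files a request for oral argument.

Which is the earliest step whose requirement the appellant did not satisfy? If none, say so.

Step 2

(1) the permitted window runs from Dec 5, 2005 + 5 = Dec 10, 2005 to Dec 5, 2005 + 20 = Dec 25, 2005; done Dec 11, 2005 — within the window.
(2) the permitted window runs from Dec 11, 2005 + 20 = Dec 31, 2005 to Dec 11, 2005 + 42 = Jan 22, 2006; Jan 27, 2006 is 5 days past the end of the window.
The analysis stops there.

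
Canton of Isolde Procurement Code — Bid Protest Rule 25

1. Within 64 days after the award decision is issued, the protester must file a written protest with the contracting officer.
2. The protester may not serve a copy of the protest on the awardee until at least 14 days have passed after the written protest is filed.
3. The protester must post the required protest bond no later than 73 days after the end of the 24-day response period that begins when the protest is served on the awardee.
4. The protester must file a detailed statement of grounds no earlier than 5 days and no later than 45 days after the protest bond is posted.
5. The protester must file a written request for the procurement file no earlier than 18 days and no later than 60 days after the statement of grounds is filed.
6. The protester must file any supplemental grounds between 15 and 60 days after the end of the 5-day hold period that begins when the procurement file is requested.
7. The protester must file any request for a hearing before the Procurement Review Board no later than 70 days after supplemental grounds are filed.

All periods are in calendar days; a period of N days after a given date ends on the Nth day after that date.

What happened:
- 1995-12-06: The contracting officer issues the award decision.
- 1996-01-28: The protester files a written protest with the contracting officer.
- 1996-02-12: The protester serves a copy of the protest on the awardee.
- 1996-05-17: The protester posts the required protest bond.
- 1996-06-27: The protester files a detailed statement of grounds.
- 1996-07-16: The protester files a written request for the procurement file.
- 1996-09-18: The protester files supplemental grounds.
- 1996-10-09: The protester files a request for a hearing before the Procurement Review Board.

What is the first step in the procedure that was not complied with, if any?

None — every step was satisfied

Step 1 — counting 64 days from 1995-12-06 (when the award decision is issued) gives a deadline of 1996-02-08; completed 1996-01-28, before the deadline.
Step 2 — must wait 14 days from 1996-01-28 (when the written protest is filed), so not before 1996-02-11; 1996-02-12 is on or after that date.
Step 3 — counting 73 days from 1996-03-07 (end of the 24-day response period, which began when the protest is served on the awardee on 1996-02-12) gives a deadline of 1996-05-19; done 1996-05-17 — timely.
Step 4 — 5 and 45 days from 1996-05-17 (when the protest bond is posted) are 1996-05-22 and 1996-07-01 respectively; done 1996-06-27, which is between those dates.
Step 5 — 18 and 60 days from 1996-06-27 (when the statement of grounds is filed) are 1996-07-15 and 1996-08-26 respectively; 1996-07-16 falls inside that range.
Step 6 — 15 and 60 days from 1996-07-21 (end of the 5-day hold period, which began when the procurement file is requested on 1996-07-16) are 1996-08-05 and 1996-09-19 respectively; done 1996-09-18, which is between those dates.
Step 7 — counting 70 days from 1996-09-18 (when supplemental grounds are filed) gives a deadline of 1996-11-27; done 1996-10-09 — timely.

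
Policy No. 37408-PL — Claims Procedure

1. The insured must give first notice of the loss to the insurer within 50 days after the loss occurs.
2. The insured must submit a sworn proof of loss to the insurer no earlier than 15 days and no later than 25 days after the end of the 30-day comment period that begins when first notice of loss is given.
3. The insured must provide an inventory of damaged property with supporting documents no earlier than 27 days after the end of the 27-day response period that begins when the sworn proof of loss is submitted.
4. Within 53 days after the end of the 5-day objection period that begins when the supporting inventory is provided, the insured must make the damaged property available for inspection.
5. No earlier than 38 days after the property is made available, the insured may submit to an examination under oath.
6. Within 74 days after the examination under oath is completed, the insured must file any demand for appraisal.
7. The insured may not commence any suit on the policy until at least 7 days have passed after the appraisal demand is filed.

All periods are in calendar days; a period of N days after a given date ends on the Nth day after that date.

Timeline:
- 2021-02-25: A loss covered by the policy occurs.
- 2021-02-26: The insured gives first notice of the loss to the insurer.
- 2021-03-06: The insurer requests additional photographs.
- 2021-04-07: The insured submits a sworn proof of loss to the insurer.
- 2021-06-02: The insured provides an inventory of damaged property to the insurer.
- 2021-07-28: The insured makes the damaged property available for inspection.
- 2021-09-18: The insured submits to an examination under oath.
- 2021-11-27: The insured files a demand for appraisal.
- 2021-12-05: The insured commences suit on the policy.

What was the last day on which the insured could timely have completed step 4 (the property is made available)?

The supporting inventory is provided on 2021-06-02; the 5-day objection period therefore ends 2021-06-07, and step 4 runs from that date. 53 days after 2021-06-07 is 2021-07-30.

2021-07-30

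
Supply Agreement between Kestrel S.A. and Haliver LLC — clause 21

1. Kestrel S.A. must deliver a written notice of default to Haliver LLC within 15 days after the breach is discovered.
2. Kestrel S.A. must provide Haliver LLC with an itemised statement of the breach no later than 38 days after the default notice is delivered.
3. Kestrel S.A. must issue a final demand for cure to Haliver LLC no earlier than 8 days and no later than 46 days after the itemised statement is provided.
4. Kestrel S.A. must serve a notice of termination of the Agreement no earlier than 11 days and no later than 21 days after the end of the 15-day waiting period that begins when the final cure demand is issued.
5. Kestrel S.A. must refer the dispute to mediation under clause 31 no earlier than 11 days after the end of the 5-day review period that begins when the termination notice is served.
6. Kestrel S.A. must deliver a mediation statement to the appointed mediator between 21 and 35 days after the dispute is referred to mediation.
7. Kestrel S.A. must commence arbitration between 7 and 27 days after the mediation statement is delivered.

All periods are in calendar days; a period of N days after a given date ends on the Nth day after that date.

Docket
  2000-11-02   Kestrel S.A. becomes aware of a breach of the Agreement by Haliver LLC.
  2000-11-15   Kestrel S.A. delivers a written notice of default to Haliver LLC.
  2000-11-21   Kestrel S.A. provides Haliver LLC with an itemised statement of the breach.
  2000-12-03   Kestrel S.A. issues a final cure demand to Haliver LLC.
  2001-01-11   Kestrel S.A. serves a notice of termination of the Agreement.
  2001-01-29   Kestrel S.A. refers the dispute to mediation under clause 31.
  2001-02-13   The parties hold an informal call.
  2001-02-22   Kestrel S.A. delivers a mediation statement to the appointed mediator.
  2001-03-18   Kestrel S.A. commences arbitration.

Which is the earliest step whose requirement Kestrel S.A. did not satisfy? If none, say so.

Step 4

Step 1: 15 days after 2000-11-02 (when the breach is discovered) is 2000-11-17; completed 2000-11-15, before the deadline.
Step 2: 38 days after 2000-11-15 (when the default notice is delivered) is 2000-12-23; 2000-11-21 is within that limit.
Step 3: the window is 8–46 days after 2000-11-21 (when the itemised statement is provided), so 2000-11-29 through 2001-01-06; done 2000-12-03, which is between those dates.
Step 4: the window is 11–21 days after 2000-12-18 (end of the 15-day waiting period, which began when the final cure demand is issued on 2000-12-03), so 2000-12-29 through 2001-01-08; 2001-01-11 is 3 days past the end of the window.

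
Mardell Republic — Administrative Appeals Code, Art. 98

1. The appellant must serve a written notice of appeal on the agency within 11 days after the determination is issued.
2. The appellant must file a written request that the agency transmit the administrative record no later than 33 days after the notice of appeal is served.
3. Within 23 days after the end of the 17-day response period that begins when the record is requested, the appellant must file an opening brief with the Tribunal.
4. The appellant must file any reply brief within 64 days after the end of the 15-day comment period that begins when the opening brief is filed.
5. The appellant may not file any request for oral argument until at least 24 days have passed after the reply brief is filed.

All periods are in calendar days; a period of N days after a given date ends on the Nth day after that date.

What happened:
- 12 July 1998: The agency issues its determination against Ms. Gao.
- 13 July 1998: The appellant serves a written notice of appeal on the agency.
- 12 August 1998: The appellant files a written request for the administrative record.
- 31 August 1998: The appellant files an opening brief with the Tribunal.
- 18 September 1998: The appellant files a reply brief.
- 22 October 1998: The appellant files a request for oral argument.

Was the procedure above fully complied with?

Step 1: 11 days after 12 July 1998 (when the determination is issued) is 23 July 1998; done 13 July 1998 — timely.
Step 2: 33 days after 13 July 1998 (when the notice of appeal is served) is 15 August 1998; done 12 August 1998 — timely.
Step 3: 23 days after 29 August 1998 (end of the 17-day response period, which began when the record is requested on 12 August 1998) is 21 September 1998; completed 31 August 1998, before the deadline.
Step 4: 64 days after 15 September 1998 (end of the 15-day comment period, which began when the opening brief is filed on 31 August 1998) is 18 November 1998; done 18 September 1998 — timely.
Step 5: the earliest permitted date is 24 days after 18 September 1998 (when the reply brief is filed), i.e. 12 October 1998; done 22 October 1998, after the minimum wait.

Yes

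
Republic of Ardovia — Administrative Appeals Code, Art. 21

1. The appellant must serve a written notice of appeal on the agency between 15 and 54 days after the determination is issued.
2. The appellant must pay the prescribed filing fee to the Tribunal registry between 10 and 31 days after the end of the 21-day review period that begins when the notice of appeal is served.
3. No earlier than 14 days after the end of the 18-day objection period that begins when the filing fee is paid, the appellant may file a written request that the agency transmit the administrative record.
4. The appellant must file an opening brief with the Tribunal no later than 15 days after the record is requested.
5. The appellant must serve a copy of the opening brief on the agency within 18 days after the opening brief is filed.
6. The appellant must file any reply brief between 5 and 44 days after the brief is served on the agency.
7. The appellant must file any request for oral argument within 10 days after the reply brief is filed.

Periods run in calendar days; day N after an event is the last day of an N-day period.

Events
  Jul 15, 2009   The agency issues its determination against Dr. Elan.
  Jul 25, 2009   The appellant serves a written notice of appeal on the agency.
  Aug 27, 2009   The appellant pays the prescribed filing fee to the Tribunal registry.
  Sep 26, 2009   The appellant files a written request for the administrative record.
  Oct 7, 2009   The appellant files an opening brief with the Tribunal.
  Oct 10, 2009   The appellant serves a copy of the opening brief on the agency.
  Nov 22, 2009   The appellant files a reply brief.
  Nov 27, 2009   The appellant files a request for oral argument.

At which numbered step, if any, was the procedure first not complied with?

(1) the permitted window runs from Jul 15, 2009 + 15 = Jul 30, 2009 to Jul 15, 2009 + 54 = Sep 7, 2009; Jul 25, 2009 is 5 days too early.

Step 1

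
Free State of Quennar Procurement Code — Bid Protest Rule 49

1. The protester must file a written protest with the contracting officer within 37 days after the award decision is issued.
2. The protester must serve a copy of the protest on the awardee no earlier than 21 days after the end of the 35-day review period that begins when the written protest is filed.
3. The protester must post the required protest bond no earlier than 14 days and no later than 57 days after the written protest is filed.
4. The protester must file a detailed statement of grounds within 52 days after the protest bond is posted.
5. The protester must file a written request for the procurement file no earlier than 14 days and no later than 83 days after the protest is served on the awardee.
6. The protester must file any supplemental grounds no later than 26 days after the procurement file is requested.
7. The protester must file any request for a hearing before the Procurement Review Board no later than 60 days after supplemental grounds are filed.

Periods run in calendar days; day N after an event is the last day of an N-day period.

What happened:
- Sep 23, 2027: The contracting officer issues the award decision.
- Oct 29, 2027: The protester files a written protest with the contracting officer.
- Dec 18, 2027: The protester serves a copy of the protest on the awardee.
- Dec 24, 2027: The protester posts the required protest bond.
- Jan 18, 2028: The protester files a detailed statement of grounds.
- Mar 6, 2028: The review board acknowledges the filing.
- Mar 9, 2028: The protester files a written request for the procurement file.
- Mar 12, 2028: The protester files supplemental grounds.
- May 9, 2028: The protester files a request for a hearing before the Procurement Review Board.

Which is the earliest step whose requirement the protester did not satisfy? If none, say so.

(1) due by Sep 23, 2027 + 37 days = Oct 30, 2027; done Oct 29, 2027 — timely.
(2) permitted from Dec 3, 2027 + 21 days = Dec 24, 2027 onward; Dec 18, 2027 is 6 days before the earliest permitted date.

Step 2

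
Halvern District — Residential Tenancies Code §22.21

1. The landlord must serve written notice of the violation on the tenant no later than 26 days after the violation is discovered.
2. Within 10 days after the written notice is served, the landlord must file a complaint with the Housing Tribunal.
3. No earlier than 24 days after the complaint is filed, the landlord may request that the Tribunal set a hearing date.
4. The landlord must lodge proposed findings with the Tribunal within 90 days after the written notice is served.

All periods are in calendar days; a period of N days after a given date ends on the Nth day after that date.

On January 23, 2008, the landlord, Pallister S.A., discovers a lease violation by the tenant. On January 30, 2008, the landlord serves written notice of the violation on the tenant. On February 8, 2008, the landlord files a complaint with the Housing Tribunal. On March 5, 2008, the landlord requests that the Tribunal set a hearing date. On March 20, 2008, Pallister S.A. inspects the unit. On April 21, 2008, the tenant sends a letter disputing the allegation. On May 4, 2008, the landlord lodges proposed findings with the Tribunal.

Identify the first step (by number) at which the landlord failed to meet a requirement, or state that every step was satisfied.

Step 1 — counting 26 days from January 23, 2008 (when the violation is discovered) gives a deadline of February 18, 2008; done January 30, 2008 — timely.
Step 2 — counting 10 days from January 30, 2008 (when the written notice is served) gives a deadline of February 9, 2008; completed February 8, 2008, before the deadline.
Step 3 — must wait 24 days from February 8, 2008 (when the complaint is filed), so not before March 3, 2008; March 5, 2008 is on or after that date.
Step 4 — counting 90 days from January 30, 2008 (when the written notice is served) gives a deadline of April 29, 2008; not done until May 4, 2008, 5 days after the deadline.

Step 4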